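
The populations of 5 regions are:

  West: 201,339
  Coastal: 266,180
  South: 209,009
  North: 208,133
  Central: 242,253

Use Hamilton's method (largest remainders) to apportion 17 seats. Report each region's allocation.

West=3; Coastal=4; South=3; North=3; Central=4

Total 1126914; standard divisor 1126914/17 ≈ 66289.059.
Standard quotas: West 3.0373, Coastal 4.0154, South 3.1530, North 3.1398, Central 3.6545.
Lower quotas: West 3, Coastal 4, South 3, North 3, Central 3 (sum 16, leaving 1 seat).
Remainders in descending order: Central 0.6545, South 0.1530, North 0.1398, West 0.0373, Coastal 0.0154.
Largest remainder: Central receives the extra seat.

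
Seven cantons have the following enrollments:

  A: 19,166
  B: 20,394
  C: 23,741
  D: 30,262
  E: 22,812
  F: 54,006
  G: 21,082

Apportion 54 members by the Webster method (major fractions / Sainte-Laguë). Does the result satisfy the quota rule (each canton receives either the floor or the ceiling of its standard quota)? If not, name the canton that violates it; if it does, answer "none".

Standard quotas: A 5.406, B 5.752, C 6.696, D 8.535, E 6.434, F 15.232, G 5.946.
Webster allocation: A 5, B 6, C 7, D 9, E 6, F 15, G 6.
Every allocation lies between the lower and upper quota.

none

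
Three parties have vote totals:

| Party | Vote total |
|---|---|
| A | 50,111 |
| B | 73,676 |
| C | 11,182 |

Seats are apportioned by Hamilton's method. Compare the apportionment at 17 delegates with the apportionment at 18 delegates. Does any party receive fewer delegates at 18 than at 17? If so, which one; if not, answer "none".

C

At 17 seats: A 6, B 9, C 2.
At 18 seats: A 7, B 10, C 1.
C drops from 2 to 1.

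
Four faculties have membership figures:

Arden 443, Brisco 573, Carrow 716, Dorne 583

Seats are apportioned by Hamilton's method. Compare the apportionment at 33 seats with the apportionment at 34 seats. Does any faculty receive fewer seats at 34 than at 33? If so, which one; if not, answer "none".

At 33 seats: Arden 7, Brisco 8, Carrow 10, Dorne 8.
At 34 seats: Arden 6, Brisco 8, Carrow 11, Dorne 9.
Arden drops from 7 to 6.

Arden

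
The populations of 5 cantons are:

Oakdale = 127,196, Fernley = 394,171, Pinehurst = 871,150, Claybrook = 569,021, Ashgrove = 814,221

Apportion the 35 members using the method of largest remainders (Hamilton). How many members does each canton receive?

The standard divisor is 2775759/35 ≈ 79307.4.
Standard quotas: Oakdale 1.6038, Fernley 4.9702, Pinehurst 10.9845, Claybrook 7.1749, Ashgrove 10.2666.
Lower quotas: Oakdale 1, Fernley 4, Pinehurst 10, Claybrook 7, Ashgrove 10 (sum 32, leaving 3 seats).
Remainders in descending order: Pinehurst 0.9845, Fernley 0.9702, Oakdale 0.6038, Ashgrove 0.2666, Claybrook 0.1749.
The surplus seats go to Pinehurst, Fernley, Oakdale.

Oakdale: 2, Fernley: 5, Pinehurst: 11, Claybrook: 7, Ashgrove: 10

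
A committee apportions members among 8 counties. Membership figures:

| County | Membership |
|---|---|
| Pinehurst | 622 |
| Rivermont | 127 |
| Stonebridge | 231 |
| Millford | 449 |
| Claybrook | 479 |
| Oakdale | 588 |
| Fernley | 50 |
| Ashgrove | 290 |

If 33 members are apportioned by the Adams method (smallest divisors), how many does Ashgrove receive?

Standard divisor 2836/33 ≈ 85.939; standard quotas: Pinehurst 7.238, Rivermont 1.478, Stonebridge 2.688, Millford 5.225, Claybrook 5.574, Oakdale 6.842, Fernley 0.582, Ashgrove 3.374.
Rounding up gives 8, 2, 3, 6, 6, 7, 1, 4 = 37 seats, so the divisor must be adjusted.
With modified divisor 97.33: modified quotas Pinehurst 6.391, Rivermont 1.305, Stonebridge 2.373, Millford 4.613, Claybrook 4.921, Oakdale 6.041, Fernley 0.514, Ashgrove 2.980.
Rounding up: Pinehurst 7, Rivermont 2, Stonebridge 3, Millford 5, Claybrook 5, Oakdale 7, Fernley 1, Ashgrove 3 (total 33).
Ashgrove receives 3.

3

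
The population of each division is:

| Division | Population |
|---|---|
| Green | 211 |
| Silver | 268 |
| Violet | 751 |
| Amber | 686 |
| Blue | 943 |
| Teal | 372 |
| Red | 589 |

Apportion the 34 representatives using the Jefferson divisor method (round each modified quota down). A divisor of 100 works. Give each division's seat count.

Green 2; Silver 2; Violet 7; Amber 6; Blue 9; Teal 3; Red 5

With modified divisor 100: modified quotas Green 2.110, Silver 2.680, Violet 7.510, Amber 6.860, Blue 9.430, Teal 3.720, Red 5.890.
Rounding down: Green 2, Silver 2, Violet 7, Amber 6, Blue 9, Teal 3, Red 5 (total 34).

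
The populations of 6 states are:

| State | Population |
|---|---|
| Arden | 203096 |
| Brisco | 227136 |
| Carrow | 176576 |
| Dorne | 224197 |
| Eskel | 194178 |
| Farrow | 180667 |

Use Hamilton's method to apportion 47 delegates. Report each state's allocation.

The standard divisor is 1205850/47 ≈ 25656.383.
Standard quotas: Arden 7.9160, Brisco 8.8530, Carrow 6.8823, Dorne 8.7384, Eskel 7.5684, Farrow 7.0418.
Lower quotas: Arden 7, Brisco 8, Carrow 6, Dorne 8, Eskel 7, Farrow 7 (sum 43, leaving 4 seats).
Remainders in descending order: Arden 0.9160, Carrow 0.8823, Brisco 0.8530, Dorne 0.7384, Eskel 0.5684, Farrow 0.0418.
Largest remainders: Arden, Carrow, Brisco, Dorne receive the extra seats.

Arden=8, Brisco=9, Carrow=7, Dorne=9, Eskel=7, Farrow=7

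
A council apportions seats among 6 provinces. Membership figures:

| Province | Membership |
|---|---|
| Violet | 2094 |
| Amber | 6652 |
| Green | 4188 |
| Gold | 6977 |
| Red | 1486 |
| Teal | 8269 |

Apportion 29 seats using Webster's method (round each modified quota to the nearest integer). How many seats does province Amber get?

Standard divisor 29666/29 ≈ 1022.966; standard quotas: Violet 2.047, Amber 6.503, Green 4.094, Gold 6.820, Red 1.453, Teal 8.083.
Rounding to the nearest integer gives Violet 2, Amber 7, Green 4, Gold 7, Red 1, Teal 8 — total 29, matching the house size, so no adjustment is needed.
Amber receives 7.

7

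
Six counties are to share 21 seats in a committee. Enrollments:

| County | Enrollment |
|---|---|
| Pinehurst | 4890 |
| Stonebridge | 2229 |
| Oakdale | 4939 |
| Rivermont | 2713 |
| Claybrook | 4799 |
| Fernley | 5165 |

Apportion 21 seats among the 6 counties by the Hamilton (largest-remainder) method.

Standard divisor: 24735 ÷ 21 ≈ 1177.857.
Standard quotas: Pinehurst 4.1516, Stonebridge 1.8924, Oakdale 4.1932, Rivermont 2.3033, Claybrook 4.0743, Fernley 4.3851.
Lower quotas: Pinehurst 4, Stonebridge 1, Oakdale 4, Rivermont 2, Claybrook 4, Fernley 4 (sum 19, leaving 2 seats).
Remainders in descending order: Stonebridge 0.8924, Fernley 0.3851, Rivermont 0.3033, Oakdale 0.1932, Pinehurst 0.1516, Claybrook 0.0743.
Largest remainders: Stonebridge, Fernley receive the extra seats.

Pinehurst=4; Stonebridge=2; Oakdale=4; Rivermont=2; Claybrook=4; Fernley=5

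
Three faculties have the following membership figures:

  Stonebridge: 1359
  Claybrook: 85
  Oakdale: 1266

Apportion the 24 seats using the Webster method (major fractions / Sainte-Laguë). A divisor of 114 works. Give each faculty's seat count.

Stonebridge: 12, Claybrook: 1, Oakdale: 11

With modified divisor 114: modified quotas Stonebridge 11.921, Claybrook 0.746, Oakdale 11.105.
Rounding to the nearest integer: Stonebridge 12, Claybrook 1, Oakdale 11 (total 24).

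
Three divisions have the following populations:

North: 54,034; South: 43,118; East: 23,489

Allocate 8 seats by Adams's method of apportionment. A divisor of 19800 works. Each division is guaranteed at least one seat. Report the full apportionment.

With modified divisor 19800: modified quotas North 2.729, South 2.178, East 1.186.
Rounding up: North 3, South 3, East 2 (total 8).

North 3, South 3, East 2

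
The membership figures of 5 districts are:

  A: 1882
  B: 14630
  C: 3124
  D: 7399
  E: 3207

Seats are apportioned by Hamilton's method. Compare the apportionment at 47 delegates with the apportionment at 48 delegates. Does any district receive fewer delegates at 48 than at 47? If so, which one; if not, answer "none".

At 47 seats: A 3, B 23, C 5, D 11, E 5.
At 48 seats: A 3, B 23, C 5, D 12, E 5.
No district's allocation decreased.

none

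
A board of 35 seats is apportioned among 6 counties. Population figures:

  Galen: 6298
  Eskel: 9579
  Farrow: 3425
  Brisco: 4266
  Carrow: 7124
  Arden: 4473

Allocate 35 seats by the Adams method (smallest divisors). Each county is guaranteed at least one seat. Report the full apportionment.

Galen 6; Eskel 9; Farrow 4; Brisco 4; Carrow 7; Arden 5

Standard divisor 35165/35 ≈ 1004.714; standard quotas: Galen 6.268, Eskel 9.534, Farrow 3.409, Brisco 4.246, Carrow 7.091, Arden 4.452.
Rounding up gives 7, 10, 4, 5, 8, 5 = 39 seats, so the divisor must be adjusted.
With modified divisor 1100: modified quotas Galen 5.725, Eskel 8.708, Farrow 3.114, Brisco 3.878, Carrow 6.476, Arden 4.066.
Rounding up: Galen 6, Eskel 9, Farrow 4, Brisco 4, Carrow 7, Arden 5 (total 35).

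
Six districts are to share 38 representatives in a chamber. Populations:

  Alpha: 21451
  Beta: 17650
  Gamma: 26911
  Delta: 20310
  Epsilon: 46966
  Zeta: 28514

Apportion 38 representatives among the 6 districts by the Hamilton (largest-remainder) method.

Alpha=5, Beta=4, Gamma=6, Delta=5, Epsilon=11, Zeta=7

Standard divisor: 161802 ÷ 38 ≈ 4257.947.
Standard quotas: Alpha 5.0379, Beta 4.1452, Gamma 6.3202, Delta 4.7699, Epsilon 11.0302, Zeta 6.6967.
Lower quotas: Alpha 5, Beta 4, Gamma 6, Delta 4, Epsilon 11, Zeta 6 (sum 36, leaving 2 seats).
Remainders in descending order: Delta 0.7699, Zeta 0.6967, Gamma 0.3202, Beta 0.1452, Alpha 0.0379, Epsilon 0.0302.
The surplus seats go to Delta, Zeta.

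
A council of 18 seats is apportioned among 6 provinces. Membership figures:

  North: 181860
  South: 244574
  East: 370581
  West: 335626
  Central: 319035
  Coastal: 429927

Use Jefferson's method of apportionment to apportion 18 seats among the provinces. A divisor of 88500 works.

North 2, South 2, East 4, West 3, Central 3, Coastal 4

With modified divisor 88500: modified quotas North 2.055, South 2.764, East 4.187, West 3.792, Central 3.605, Coastal 4.858.
Rounding down: North 2, South 2, East 4, West 3, Central 3, Coastal 4 (total 18).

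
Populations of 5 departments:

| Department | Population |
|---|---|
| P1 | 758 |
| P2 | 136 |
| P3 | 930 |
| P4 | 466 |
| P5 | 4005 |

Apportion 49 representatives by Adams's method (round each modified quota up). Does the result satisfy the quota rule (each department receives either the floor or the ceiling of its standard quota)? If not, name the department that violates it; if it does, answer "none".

P5

Standard quotas: P1 5.900, P2 1.059, P3 7.239, P4 3.627, P5 31.175.
Adams allocation: P1 6, P2 2, P3 7, P4 4, P5 30.
P5 has quota 31.175 (lower 31, upper 32) but receives 30 — outside the quota interval.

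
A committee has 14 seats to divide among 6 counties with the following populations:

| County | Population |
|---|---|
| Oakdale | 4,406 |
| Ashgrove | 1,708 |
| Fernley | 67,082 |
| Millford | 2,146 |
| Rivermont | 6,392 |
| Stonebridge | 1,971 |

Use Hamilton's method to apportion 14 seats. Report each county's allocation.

Total 83705; standard divisor 83705/14 ≈ 5978.929.
Standard quotas: Oakdale 0.7369, Ashgrove 0.2857, Fernley 11.2197, Millford 0.3589, Rivermont 1.0691, Stonebridge 0.3297.
Lower quotas: Oakdale 0, Ashgrove 0, Fernley 11, Millford 0, Rivermont 1, Stonebridge 0 (sum 12, leaving 2 seats).
Remainders in descending order: Oakdale 0.7369, Millford 0.3589, Stonebridge 0.3297, Ashgrove 0.2857, Fernley 0.2197, Rivermont 0.0691.
Largest remainders: Oakdale, Millford receive the extra seats.

Oakdale: 1, Ashgrove: 0, Fernley: 11, Millford: 1, Rivermont: 1, Stonebridge: 0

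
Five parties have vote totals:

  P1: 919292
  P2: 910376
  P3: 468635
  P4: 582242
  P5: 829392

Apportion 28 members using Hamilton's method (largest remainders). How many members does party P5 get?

Total 3709937; standard divisor 3709937/28 ≈ 132497.75.
Standard quotas: P1 6.9382, P2 6.8709, P3 3.5369, P4 4.3944, P5 6.2597.
Lower quotas: P1 6, P2 6, P3 3, P4 4, P5 6 (sum 25, leaving 3 seats).
Remainders in descending order: P1 0.9382, P2 0.8709, P3 0.5369, P4 0.3944, P5 0.2597.
Largest remainders: P1, P2, P3 receive the extra seats.
P5 receives 6.

6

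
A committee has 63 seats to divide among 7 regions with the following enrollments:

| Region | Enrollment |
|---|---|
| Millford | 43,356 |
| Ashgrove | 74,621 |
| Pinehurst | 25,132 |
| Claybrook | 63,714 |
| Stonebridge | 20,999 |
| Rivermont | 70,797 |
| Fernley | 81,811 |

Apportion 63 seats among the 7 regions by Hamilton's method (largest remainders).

Total 380430; standard divisor 380430/63 ≈ 6038.571.
Standard quotas: Millford 7.1798, Ashgrove 12.3574, Pinehurst 4.1619, Claybrook 10.5512, Stonebridge 3.4775, Rivermont 11.7241, Fernley 13.5481.
Lower quotas: Millford 7, Ashgrove 12, Pinehurst 4, Claybrook 10, Stonebridge 3, Rivermont 11, Fernley 13 (sum 60, leaving 3 seats).
Remainders in descending order: Rivermont 0.7241, Claybrook 0.5512, Fernley 0.5481, Stonebridge 0.4775, Ashgrove 0.3574, Millford 0.1798, Pinehurst 0.1619.
The surplus seats go to Rivermont, Claybrook, Fernley.

Millford 7, Ashgrove 12, Pinehurst 4, Claybrook 11, Stonebridge 3, Rivermont 12, Fernley 14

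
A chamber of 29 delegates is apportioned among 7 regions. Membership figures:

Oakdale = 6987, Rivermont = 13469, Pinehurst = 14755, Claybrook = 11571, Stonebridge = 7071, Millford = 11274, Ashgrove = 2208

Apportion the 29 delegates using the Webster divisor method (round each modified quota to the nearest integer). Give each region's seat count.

Standard divisor 67335/29 ≈ 2321.897; standard quotas: Oakdale 3.009, Rivermont 5.801, Pinehurst 6.355, Claybrook 4.983, Stonebridge 3.045, Millford 4.856, Ashgrove 0.951.
Rounding to the nearest integer gives Oakdale 3, Rivermont 6, Pinehurst 6, Claybrook 5, Stonebridge 3, Millford 5, Ashgrove 1 — total 29, matching the house size, so no adjustment is needed.

Oakdale 3; Rivermont 6; Pinehurst 6; Claybrook 5; Stonebridge 3; Millford 5; Ashgrove 1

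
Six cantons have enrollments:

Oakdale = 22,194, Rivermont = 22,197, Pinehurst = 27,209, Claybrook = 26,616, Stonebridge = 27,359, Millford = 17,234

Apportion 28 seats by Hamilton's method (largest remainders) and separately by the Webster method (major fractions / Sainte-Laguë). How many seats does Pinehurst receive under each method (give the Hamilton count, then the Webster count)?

Hamilton: Oakdale 4, Rivermont 4, Pinehurst 5, Claybrook 5, Stonebridge 6, Millford 4.
Webster: Oakdale 4, Rivermont 4, Pinehurst 6, Claybrook 5, Stonebridge 6, Millford 3.
Pinehurst gets 5 under Hamilton and 6 under Webster.

5 and 6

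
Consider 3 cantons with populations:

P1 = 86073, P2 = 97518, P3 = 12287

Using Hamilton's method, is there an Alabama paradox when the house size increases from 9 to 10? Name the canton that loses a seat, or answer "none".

At 9 seats: P1 4, P2 4, P3 1.
At 10 seats: P1 4, P2 5, P3 1.
No canton's allocation decreased.

none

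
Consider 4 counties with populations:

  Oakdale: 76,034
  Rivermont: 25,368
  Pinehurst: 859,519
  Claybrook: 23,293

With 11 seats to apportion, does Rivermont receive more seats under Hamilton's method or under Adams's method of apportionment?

Adams

Hamilton: Oakdale 1, Rivermont 0, Pinehurst 10, Claybrook 0.
Adams: Oakdale 1, Rivermont 1, Pinehurst 8, Claybrook 1.
Rivermont gets 0 under Hamilton and 1 under Adams.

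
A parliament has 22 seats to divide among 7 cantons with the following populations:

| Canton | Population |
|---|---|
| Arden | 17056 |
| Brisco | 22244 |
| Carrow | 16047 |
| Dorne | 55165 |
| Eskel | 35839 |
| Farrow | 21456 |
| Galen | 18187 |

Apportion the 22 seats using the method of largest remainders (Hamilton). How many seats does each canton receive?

Standard divisor: 185994 ÷ 22 ≈ 8454.273.
Standard quotas: Arden 2.0174, Brisco 2.6311, Carrow 1.8981, Dorne 6.5251, Eskel 4.2392, Farrow 2.5379, Galen 2.1512.
Lower quotas: Arden 2, Brisco 2, Carrow 1, Dorne 6, Eskel 4, Farrow 2, Galen 2 (sum 19, leaving 3 seats).
Remainders in descending order: Carrow 0.8981, Brisco 0.6311, Farrow 0.5379, Dorne 0.5251, Eskel 0.2392, Galen 0.1512, Arden 0.0174.
The surplus seats go to Carrow, Brisco, Farrow.

Arden: 2, Brisco: 3, Carrow: 2, Dorne: 6, Eskel: 4, Farrow: 3, Galen: 2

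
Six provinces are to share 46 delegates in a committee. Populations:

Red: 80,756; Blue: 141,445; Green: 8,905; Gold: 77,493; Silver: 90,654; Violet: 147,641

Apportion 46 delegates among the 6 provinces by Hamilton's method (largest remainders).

Total 546894; standard divisor 546894/46 = 11889.
Standard quotas: Red 6.7925, Blue 11.8971, Green 0.7490, Gold 6.5180, Silver 7.6250, Violet 12.4183.
Lower quotas: Red 6, Blue 11, Green 0, Gold 6, Silver 7, Violet 12 (sum 42, leaving 4 seats).
Remainders in descending order: Blue 0.8971, Red 0.7925, Green 0.7490, Silver 0.6250, Gold 0.5180, Violet 0.4183.
Largest remainders: Blue, Red, Green, Silver receive the extra seats.

Red: 7, Blue: 12, Green: 1, Gold: 6, Silver: 8, Violet: 12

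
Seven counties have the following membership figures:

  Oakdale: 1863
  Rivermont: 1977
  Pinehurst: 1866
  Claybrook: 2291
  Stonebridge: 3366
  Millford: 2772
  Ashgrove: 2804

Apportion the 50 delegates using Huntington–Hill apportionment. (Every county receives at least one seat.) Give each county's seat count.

With divisor 340.4: modified quotas Oakdale 5.473, Rivermont 5.808, Pinehurst 5.482, Claybrook 6.730, Stonebridge 9.888, Millford 8.143, Ashgrove 8.237.
Geometric-mean thresholds: Oakdale √(5·6)=5.477, Rivermont √(5·6)=5.477, Pinehurst √(5·6)=5.477, Claybrook √(6·7)=6.481, Stonebridge √(9·10)=9.487, Millford √(8·9)=8.485, Ashgrove √(8·9)=8.485.
Each quota rounded against its threshold gives Oakdale 5, Rivermont 6, Pinehurst 6, Claybrook 7, Stonebridge 10, Millford 8, Ashgrove 8 (total 50).

Oakdale=5, Rivermont=6, Pinehurst=6, Claybrook=7, Stonebridge=10, Millford=8, Ashgrove=8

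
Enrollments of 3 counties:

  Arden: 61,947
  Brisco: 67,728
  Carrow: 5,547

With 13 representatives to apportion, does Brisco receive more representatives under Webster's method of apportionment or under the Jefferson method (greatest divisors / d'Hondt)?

Jefferson

Webster: Arden 6, Brisco 6, Carrow 1.
Jefferson: Arden 6, Brisco 7, Carrow 0.
Brisco gets 6 under Webster and 7 under Jefferson.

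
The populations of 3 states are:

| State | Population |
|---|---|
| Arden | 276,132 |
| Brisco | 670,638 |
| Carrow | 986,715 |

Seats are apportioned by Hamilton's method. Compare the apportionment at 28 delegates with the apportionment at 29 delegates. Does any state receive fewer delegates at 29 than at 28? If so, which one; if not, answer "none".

none

At 28 seats: Arden 4, Brisco 10, Carrow 14.
At 29 seats: Arden 4, Brisco 10, Carrow 15.
No state's allocation decreased.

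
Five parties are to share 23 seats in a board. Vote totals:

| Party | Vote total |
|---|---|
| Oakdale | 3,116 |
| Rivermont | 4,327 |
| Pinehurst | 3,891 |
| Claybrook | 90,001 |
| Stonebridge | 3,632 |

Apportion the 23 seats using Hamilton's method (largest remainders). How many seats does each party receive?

The standard divisor is 104967/23 ≈ 4563.783.
Standard quotas: Oakdale 0.6828, Rivermont 0.9481, Pinehurst 0.8526, Claybrook 19.7207, Stonebridge 0.7958.
Lower quotas: Oakdale 0, Rivermont 0, Pinehurst 0, Claybrook 19, Stonebridge 0 (sum 19, leaving 4 seats).
Remainders in descending order: Rivermont 0.9481, Pinehurst 0.8526, Stonebridge 0.7958, Claybrook 0.7207, Oakdale 0.6828.
Largest remainders: Rivermont, Pinehurst, Stonebridge, Claybrook receive the extra seats.

Oakdale 0, Rivermont 1, Pinehurst 1, Claybrook 20, Stonebridge 1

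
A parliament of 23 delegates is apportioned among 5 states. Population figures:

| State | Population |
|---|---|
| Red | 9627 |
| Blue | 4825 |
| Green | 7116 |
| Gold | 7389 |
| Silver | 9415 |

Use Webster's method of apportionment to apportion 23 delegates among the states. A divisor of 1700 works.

Red 6, Blue 3, Green 4, Gold 4, Silver 6

With modified divisor 1700: modified quotas Red 5.663, Blue 2.838, Green 4.186, Gold 4.346, Silver 5.538.
Rounding to the nearest integer: Red 6, Blue 3, Green 4, Gold 4, Silver 6 (total 23).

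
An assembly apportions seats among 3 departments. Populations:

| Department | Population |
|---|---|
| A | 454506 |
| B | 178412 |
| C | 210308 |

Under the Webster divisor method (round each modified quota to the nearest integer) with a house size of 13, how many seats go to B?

Standard divisor 843226/13 ≈ 64863.538; standard quotas: A 7.007, B 2.751, C 3.242.
Rounding to the nearest integer gives A 7, B 3, C 3 — total 13, matching the house size, so no adjustment is needed.
B receives 3.

3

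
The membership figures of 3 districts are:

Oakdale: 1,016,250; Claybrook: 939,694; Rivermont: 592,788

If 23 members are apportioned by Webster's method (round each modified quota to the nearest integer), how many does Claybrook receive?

9

Standard divisor 2548732/23 ≈ 110814.435; standard quotas: Oakdale 9.171, Claybrook 8.480, Rivermont 5.349.
Rounding to the nearest integer gives 9, 8, 5 = 22 seats, so the divisor must be adjusted.
With modified divisor 109200: modified quotas Oakdale 9.306, Claybrook 8.605, Rivermont 5.428.
Rounding to the nearest integer: Oakdale 9, Claybrook 9, Rivermont 5 (total 23).
Claybrook receives 9.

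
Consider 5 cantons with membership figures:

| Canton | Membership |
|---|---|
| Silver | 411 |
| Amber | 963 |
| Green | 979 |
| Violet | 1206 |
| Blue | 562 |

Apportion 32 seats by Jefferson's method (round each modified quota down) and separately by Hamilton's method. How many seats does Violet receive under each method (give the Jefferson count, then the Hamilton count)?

10 and 9

Jefferson: Silver 3, Amber 7, Green 8, Violet 10, Blue 4.
Hamilton: Silver 3, Amber 8, Green 8, Violet 9, Blue 4.
Violet gets 10 under Jefferson and 9 under Hamilton.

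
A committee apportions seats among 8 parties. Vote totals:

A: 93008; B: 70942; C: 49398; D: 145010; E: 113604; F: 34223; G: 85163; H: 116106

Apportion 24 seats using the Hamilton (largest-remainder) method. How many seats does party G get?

Standard divisor: 707454 ÷ 24 ≈ 29477.25.
Standard quotas: A 3.1552, B 2.4067, C 1.6758, D 4.9194, E 3.8540, F 1.1610, G 2.8891, H 3.9388.
Lower quotas: A 3, B 2, C 1, D 4, E 3, F 1, G 2, H 3 (sum 19, leaving 5 seats).
Remainders in descending order: H 0.9388, D 0.9194, G 0.8891, E 0.8540, C 0.6758, B 0.4067, F 0.1610, A 0.1552.
The surplus seats go to H, D, G, E, C.
G receives 3.

3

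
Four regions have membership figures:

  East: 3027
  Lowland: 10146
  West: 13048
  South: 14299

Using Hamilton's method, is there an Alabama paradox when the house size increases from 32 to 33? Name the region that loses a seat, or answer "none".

East

At 32 seats: East 3, Lowland 8, West 10, South 11.
At 33 seats: East 2, Lowland 8, West 11, South 12.
East drops from 3 to 2.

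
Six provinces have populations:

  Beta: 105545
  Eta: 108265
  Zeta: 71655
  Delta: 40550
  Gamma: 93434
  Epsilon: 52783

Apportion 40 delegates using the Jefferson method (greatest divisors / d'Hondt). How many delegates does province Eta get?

10

Standard divisor 472232/40 ≈ 11805.8; standard quotas: Beta 8.940, Eta 9.170, Zeta 6.069, Delta 3.435, Gamma 7.914, Epsilon 4.471.
Rounding down gives 8, 9, 6, 3, 7, 4 = 37 seats, so the divisor must be adjusted.
With modified divisor 10700: modified quotas Beta 9.864, Eta 10.118, Zeta 6.697, Delta 3.790, Gamma 8.732, Epsilon 4.933.
Rounding down: Beta 9, Eta 10, Zeta 6, Delta 3, Gamma 8, Epsilon 4 (total 40).
Eta receives 10.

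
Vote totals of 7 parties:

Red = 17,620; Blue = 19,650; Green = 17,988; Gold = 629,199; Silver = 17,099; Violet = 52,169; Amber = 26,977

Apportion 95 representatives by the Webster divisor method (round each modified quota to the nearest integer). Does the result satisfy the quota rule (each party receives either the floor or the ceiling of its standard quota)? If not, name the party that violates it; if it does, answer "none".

Gold

Standard quotas: Red 2.144, Blue 2.391, Green 2.189, Gold 76.564, Silver 2.081, Violet 6.348, Amber 3.283.
Webster allocation: Red 2, Blue 2, Green 2, Gold 78, Silver 2, Violet 6, Amber 3.
Gold has quota 76.564 (lower 76, upper 77) but receives 78 — outside the quota interval.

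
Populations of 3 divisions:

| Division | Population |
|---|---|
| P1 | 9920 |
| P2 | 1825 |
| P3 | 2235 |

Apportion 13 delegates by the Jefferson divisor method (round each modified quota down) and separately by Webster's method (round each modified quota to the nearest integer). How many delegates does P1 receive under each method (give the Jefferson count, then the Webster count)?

10 and 9

Jefferson: P1 10, P2 1, P3 2.
Webster: P1 9, P2 2, P3 2.
P1 gets 10 under Jefferson and 9 under Webster.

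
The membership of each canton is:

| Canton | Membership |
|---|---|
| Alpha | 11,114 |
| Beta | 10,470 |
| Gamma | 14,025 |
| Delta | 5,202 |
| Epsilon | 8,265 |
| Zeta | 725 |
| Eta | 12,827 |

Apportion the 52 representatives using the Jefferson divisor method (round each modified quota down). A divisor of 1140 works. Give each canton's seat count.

Alpha 9, Beta 9, Gamma 12, Delta 4, Epsilon 7, Zeta 0, Eta 11

With modified divisor 1140: modified quotas Alpha 9.749, Beta 9.184, Gamma 12.303, Delta 4.563, Epsilon 7.250, Zeta 0.636, Eta 11.252.
Rounding down: Alpha 9, Beta 9, Gamma 12, Delta 4, Epsilon 7, Zeta 0, Eta 11 (total 52).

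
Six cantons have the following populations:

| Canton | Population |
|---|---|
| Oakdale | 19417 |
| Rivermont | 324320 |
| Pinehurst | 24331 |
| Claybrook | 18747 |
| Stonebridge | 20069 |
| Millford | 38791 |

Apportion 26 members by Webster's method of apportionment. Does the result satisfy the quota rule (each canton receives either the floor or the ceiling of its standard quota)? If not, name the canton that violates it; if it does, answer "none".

Rivermont

Standard quotas: Oakdale 1.133, Rivermont 18.920, Pinehurst 1.419, Claybrook 1.094, Stonebridge 1.171, Millford 2.263.
Webster allocation: Oakdale 1, Rivermont 20, Pinehurst 1, Claybrook 1, Stonebridge 1, Millford 2.
Rivermont has quota 18.920 (lower 18, upper 19) but receives 20 — outside the quota interval.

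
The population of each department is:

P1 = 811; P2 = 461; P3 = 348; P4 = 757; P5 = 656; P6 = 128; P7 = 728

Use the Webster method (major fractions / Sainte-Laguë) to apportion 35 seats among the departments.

P1=7, P2=4, P3=3, P4=7, P5=6, P6=1, P7=7

Standard divisor 3889/35 ≈ 111.114; standard quotas: P1 7.299, P2 4.149, P3 3.132, P4 6.813, P5 5.904, P6 1.152, P7 6.552.
Rounding to the nearest integer gives P1 7, P2 4, P3 3, P4 7, P5 6, P6 1, P7 7 — total 35, matching the house size, so no adjustment is needed.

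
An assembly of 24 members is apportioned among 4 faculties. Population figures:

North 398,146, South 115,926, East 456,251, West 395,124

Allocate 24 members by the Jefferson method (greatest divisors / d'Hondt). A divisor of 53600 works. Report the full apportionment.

With modified divisor 53600: modified quotas North 7.428, South 2.163, East 8.512, West 7.372.
Rounding down: North 7, South 2, East 8, West 7 (total 24).

North: 7, South: 2, East: 8, West: 7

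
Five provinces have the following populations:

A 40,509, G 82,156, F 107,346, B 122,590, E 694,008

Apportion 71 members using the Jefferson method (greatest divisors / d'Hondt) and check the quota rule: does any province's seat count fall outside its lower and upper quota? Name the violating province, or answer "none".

E

Standard quotas: A 2.748, G 5.573, F 7.282, B 8.316, E 47.080.
Jefferson allocation: A 2, G 5, F 7, B 8, E 49.
E has quota 47.080 (lower 47, upper 48) but receives 49 — outside the quota interval.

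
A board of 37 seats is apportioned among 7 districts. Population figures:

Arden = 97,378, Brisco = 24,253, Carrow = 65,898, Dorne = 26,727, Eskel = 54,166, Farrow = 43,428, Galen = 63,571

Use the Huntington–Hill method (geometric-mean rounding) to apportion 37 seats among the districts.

With divisor 10035: modified quotas Arden 9.704, Brisco 2.417, Carrow 6.567, Dorne 2.663, Eskel 5.398, Farrow 4.328, Galen 6.335.
Geometric-mean thresholds: Arden √(9·10)=9.487, Brisco √(2·3)=2.449, Carrow √(6·7)=6.481, Dorne √(2·3)=2.449, Eskel √(5·6)=5.477, Farrow √(4·5)=4.472, Galen √(6·7)=6.481.
Each quota rounded against its threshold gives Arden 10, Brisco 2, Carrow 7, Dorne 3, Eskel 5, Farrow 4, Galen 6 (total 37).

Arden=10, Brisco=2, Carrow=7, Dorne=3, Eskel=5, Farrow=4, Galen=6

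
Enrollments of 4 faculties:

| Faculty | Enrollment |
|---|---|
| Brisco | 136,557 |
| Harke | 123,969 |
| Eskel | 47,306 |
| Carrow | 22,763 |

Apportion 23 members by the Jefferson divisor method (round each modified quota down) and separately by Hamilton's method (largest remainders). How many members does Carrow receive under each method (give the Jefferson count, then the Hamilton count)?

1 and 2

Jefferson: Brisco 10, Harke 9, Eskel 3, Carrow 1.
Hamilton: Brisco 9, Harke 9, Eskel 3, Carrow 2.
Carrow gets 1 under Jefferson and 2 under Hamilton.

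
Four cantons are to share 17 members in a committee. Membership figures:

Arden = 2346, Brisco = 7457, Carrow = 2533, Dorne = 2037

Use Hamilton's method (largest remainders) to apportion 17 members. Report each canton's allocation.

Arden: 3; Brisco: 9; Carrow: 3; Dorne: 2

The standard divisor is 14373/17 ≈ 845.471.
Standard quotas: Arden 2.7748, Brisco 8.8199, Carrow 2.9960, Dorne 2.4093.
Lower quotas: Arden 2, Brisco 8, Carrow 2, Dorne 2 (sum 14, leaving 3 seats).
Remainders in descending order: Carrow 0.9960, Brisco 0.8199, Arden 0.7748, Dorne 0.4093.
The surplus seats go to Carrow, Brisco, Arden.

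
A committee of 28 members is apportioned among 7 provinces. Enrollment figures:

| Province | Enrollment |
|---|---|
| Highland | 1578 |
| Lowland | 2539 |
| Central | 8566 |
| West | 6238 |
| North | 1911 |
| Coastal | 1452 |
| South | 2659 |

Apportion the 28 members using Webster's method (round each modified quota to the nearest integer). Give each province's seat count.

Highland 2, Lowland 3, Central 9, West 7, North 2, Coastal 2, South 3

Standard divisor 24943/28 ≈ 890.821; standard quotas: Highland 1.771, Lowland 2.850, Central 9.616, West 7.003, North 2.145, Coastal 1.630, South 2.985.
Rounding to the nearest integer gives 2, 3, 10, 7, 2, 2, 3 = 29 seats, so the divisor must be adjusted.
With modified divisor 930: modified quotas Highland 1.697, Lowland 2.730, Central 9.211, West 6.708, North 2.055, Coastal 1.561, South 2.859.
Rounding to the nearest integer: Highland 2, Lowland 3, Central 9, West 7, North 2, Coastal 2, South 3 (total 28).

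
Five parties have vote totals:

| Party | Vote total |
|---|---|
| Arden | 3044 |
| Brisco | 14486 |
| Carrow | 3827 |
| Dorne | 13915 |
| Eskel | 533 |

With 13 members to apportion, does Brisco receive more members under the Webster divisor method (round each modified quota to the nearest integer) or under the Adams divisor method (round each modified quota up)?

Webster: Arden 1, Brisco 6, Carrow 1, Dorne 5, Eskel 0.
Adams: Arden 1, Brisco 5, Carrow 2, Dorne 4, Eskel 1.
Brisco gets 6 under Webster and 5 under Adams.

Webster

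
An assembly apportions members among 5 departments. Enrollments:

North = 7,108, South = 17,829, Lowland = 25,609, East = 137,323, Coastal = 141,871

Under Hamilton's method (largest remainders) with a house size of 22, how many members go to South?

Total 329740; standard divisor 329740/22 ≈ 14988.182.
Standard quotas: North 0.4742, South 1.1895, Lowland 1.7086, East 9.1621, Coastal 9.4655.
Lower quotas: North 0, South 1, Lowland 1, East 9, Coastal 9 (sum 20, leaving 2 seats).
Remainders in descending order: Lowland 0.7086, North 0.4742, Coastal 0.4655, South 0.1895, East 0.1621.
Largest remainders: Lowland, North receive the extra seats.
South receives 1.

1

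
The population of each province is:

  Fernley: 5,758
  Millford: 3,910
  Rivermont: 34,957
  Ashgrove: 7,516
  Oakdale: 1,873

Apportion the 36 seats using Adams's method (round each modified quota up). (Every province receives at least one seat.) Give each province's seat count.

Standard divisor 54014/36 ≈ 1500.389; standard quotas: Fernley 3.838, Millford 2.606, Rivermont 23.299, Ashgrove 5.009, Oakdale 1.248.
Rounding up gives 4, 3, 24, 6, 2 = 39 seats, so the divisor must be adjusted.
With modified divisor 1600: modified quotas Fernley 3.599, Millford 2.444, Rivermont 21.848, Ashgrove 4.697, Oakdale 1.171.
Rounding up: Fernley 4, Millford 3, Rivermont 22, Ashgrove 5, Oakdale 2 (total 36).

Fernley 4; Millford 3; Rivermont 22; Ashgrove 5; Oakdale 2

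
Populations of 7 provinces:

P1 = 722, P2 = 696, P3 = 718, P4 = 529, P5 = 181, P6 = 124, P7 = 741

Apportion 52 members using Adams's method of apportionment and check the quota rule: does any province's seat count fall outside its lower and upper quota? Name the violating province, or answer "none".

none

Standard quotas: P1 10.117, P2 9.753, P3 10.061, P4 7.413, P5 2.536, P6 1.738, P7 10.383.
Adams allocation: P1 10, P2 10, P3 10, P4 7, P5 3, P6 2, P7 10.
Every allocation lies between the lower and upper quota.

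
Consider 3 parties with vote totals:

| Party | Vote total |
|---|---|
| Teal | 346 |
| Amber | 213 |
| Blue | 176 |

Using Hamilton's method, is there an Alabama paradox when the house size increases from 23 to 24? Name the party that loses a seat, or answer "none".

none

At 23 seats: Teal 11, Amber 7, Blue 5.
At 24 seats: Teal 11, Amber 7, Blue 6.
No party's allocation decreased.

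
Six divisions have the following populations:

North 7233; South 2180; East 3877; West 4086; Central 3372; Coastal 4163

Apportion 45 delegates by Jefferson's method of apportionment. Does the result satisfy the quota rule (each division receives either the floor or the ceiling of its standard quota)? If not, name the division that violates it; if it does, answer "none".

Standard quotas: North 13.066, South 3.938, East 7.004, West 7.381, Central 6.091, Coastal 7.520.
Jefferson allocation: North 13, South 4, East 7, West 7, Central 6, Coastal 8.
Every allocation lies between the lower and upper quota.

none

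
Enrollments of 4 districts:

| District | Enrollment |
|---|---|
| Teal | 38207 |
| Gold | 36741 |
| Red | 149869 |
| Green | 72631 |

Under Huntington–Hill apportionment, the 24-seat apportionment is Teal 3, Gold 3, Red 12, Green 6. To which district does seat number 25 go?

Priority for the next seat is population ÷ (√(s·(s+1))).
Priorities: Teal 11029.411, Gold 10606.213, Red 11999.123, Green 11207.207.
Highest priority: Red.

Red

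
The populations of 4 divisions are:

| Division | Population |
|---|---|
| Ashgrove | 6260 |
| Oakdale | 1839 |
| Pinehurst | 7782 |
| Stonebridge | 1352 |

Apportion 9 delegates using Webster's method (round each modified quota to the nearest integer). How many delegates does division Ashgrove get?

3

Standard divisor 17233/9 ≈ 1914.778; standard quotas: Ashgrove 3.269, Oakdale 0.960, Pinehurst 4.064, Stonebridge 0.706.
Rounding to the nearest integer gives Ashgrove 3, Oakdale 1, Pinehurst 4, Stonebridge 1 — total 9, matching the house size, so no adjustment is needed.
Ashgrove receives 3.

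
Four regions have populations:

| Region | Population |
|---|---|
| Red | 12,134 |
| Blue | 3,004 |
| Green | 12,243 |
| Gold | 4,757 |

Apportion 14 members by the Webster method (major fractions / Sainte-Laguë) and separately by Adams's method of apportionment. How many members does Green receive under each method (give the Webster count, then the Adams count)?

6 and 5

Webster: Red 5, Blue 1, Green 6, Gold 2.
Adams: Red 5, Blue 2, Green 5, Gold 2.
Green gets 6 under Webster and 5 under Adams.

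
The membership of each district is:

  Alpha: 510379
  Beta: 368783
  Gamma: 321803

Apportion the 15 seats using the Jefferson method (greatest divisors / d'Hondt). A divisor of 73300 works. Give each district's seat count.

Alpha: 6, Beta: 5, Gamma: 4

With modified divisor 73300: modified quotas Alpha 6.963, Beta 5.031, Gamma 4.390.
Rounding down: Alpha 6, Beta 5, Gamma 4 (total 15).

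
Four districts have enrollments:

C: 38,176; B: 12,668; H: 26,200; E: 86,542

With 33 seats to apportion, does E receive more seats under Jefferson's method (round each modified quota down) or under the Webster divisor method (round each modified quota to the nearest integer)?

Jefferson: C 8, B 2, H 5, E 18.
Webster: C 8, B 3, H 5, E 17.
E gets 18 under Jefferson and 17 under Webster.

Jefferson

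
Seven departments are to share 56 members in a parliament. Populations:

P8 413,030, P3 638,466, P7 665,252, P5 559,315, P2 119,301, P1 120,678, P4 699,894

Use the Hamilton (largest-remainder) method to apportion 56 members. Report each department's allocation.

Total 3215936; standard divisor 3215936/56 ≈ 57427.429.
Standard quotas: P8 7.1922, P3 11.1178, P7 11.5842, P5 9.7395, P2 2.0774, P1 2.1014, P4 12.1875.
Lower quotas: P8 7, P3 11, P7 11, P5 9, P2 2, P1 2, P4 12 (sum 54, leaving 2 seats).
Remainders in descending order: P5 0.7395, P7 0.5842, P8 0.1922, P4 0.1875, P3 0.1178, P1 0.1014, P2 0.0774.
The surplus seats go to P5, P7.

P8 7; P3 11; P7 12; P5 10; P2 2; P1 2; P4 12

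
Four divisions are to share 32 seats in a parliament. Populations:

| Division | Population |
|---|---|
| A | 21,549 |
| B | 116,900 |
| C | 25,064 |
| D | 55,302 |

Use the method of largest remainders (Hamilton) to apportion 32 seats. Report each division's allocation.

Total 218815; standard divisor 218815/32 ≈ 6837.969.
Standard quotas: A 3.1514, B 17.0957, C 3.6654, D 8.0875.
Lower quotas: A 3, B 17, C 3, D 8 (sum 31, leaving 1 seat).
Remainders in descending order: C 0.6654, A 0.1514, B 0.0957, D 0.0875.
The surplus seat goes to C.

A 3, B 17, C 4, D 8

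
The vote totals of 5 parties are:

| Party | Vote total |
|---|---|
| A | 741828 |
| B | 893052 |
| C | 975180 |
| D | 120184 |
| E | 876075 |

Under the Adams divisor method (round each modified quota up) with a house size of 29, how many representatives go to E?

Standard divisor 3606319/29 ≈ 124355.828; standard quotas: A 5.965, B 7.181, C 7.842, D 0.966, E 7.045.
Rounding up gives 6, 8, 8, 1, 8 = 31 seats, so the divisor must be adjusted.
With modified divisor 133400: modified quotas A 5.561, B 6.695, C 7.310, D 0.901, E 6.567.
Rounding up: A 6, B 7, C 8, D 1, E 7 (total 29).
E receives 7.

7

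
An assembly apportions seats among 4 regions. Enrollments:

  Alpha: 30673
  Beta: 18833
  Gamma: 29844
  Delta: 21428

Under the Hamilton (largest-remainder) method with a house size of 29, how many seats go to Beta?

5

Total 100778; standard divisor 100778/29 ≈ 3475.103.
Standard quotas: Alpha 8.8265, Beta 5.4194, Gamma 8.5879, Delta 6.1661.
Lower quotas: Alpha 8, Beta 5, Gamma 8, Delta 6 (sum 27, leaving 2 seats).
Remainders in descending order: Alpha 0.8265, Gamma 0.5879, Beta 0.4194, Delta 0.1661.
The surplus seats go to Alpha, Gamma.
Beta receives 5.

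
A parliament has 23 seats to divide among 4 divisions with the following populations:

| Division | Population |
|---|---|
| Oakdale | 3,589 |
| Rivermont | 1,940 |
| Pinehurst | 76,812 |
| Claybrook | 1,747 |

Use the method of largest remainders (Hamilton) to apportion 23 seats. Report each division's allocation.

Oakdale=1, Rivermont=1, Pinehurst=21, Claybrook=0

The standard divisor is 84088/23 = 3656.
Standard quotas: Oakdale 0.9817, Rivermont 0.5306, Pinehurst 21.0098, Claybrook 0.4778.
Lower quotas: Oakdale 0, Rivermont 0, Pinehurst 21, Claybrook 0 (sum 21, leaving 2 seats).
Remainders in descending order: Oakdale 0.9817, Rivermont 0.5306, Claybrook 0.4778, Pinehurst 0.0098.
The surplus seats go to Oakdale, Rivermont.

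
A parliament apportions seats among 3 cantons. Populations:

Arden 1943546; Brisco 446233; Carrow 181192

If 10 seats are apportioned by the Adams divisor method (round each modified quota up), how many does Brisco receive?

Standard divisor 2570971/10 ≈ 257097.1; standard quotas: Arden 7.560, Brisco 1.736, Carrow 0.705.
Rounding up gives 8, 2, 1 = 11 seats, so the divisor must be adjusted.
With modified divisor 300800: modified quotas Arden 6.461, Brisco 1.483, Carrow 0.602.
Rounding up: Arden 7, Brisco 2, Carrow 1 (total 10).
Brisco receives 2.

2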